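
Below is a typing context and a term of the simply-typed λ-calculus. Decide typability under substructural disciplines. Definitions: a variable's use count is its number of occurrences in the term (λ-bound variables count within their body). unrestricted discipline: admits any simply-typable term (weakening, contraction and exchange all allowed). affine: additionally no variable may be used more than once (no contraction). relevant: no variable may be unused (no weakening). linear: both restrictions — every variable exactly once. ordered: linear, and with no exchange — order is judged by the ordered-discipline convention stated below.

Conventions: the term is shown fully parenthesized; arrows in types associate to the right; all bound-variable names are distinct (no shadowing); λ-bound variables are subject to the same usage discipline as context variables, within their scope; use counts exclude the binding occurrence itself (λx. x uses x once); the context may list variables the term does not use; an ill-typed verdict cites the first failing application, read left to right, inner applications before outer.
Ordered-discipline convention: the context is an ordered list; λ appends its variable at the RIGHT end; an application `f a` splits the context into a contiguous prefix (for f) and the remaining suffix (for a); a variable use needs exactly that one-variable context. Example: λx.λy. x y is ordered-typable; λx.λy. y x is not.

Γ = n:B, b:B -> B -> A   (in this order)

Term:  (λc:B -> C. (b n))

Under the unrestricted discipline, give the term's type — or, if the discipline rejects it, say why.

term : (B -> C) -> B -> A
variable uses: n: 1×; b: 1×; c (λ-bound): 0×
uses in reading order: b, n
typing: the term checks, with type (B -> C) -> B -> A
across the five disciplines: ordered ✗ | linear ✗ | affine ✓ | relevant ✗ | unrestricted ✓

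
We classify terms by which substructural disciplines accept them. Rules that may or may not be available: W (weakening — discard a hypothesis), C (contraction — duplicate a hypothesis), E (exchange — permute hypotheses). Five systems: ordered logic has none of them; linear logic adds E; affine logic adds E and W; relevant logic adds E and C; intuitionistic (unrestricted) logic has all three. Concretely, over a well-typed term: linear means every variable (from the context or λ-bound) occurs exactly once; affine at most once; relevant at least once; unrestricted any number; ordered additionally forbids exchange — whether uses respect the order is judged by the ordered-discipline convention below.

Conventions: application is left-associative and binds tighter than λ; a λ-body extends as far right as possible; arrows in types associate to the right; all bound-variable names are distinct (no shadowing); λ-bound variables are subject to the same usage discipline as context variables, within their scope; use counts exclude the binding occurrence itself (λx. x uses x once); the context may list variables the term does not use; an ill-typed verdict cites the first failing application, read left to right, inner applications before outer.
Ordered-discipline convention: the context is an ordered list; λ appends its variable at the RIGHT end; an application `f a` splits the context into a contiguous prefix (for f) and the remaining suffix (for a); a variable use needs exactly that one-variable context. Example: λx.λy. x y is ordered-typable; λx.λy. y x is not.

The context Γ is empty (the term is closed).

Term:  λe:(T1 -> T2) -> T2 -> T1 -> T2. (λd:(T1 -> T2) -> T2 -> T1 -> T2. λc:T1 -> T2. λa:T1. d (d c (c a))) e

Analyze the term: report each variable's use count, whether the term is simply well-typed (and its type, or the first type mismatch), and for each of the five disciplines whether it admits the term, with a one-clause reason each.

use counts: e (λ-bound): 1, d (λ-bound): 2, c (λ-bound): 2, a (λ-bound): 1
order of uses: d, d, c, c, a, e
typing: the term checks, with type ((T1 -> T2) -> T2 -> T1 -> T2) -> (T1 -> T2) -> T1 -> T2 -> T1 -> T2
ordered: ✗, uses contraction: d ×2, c ×2
linear: ✗, uses contraction: d ×2, c ×2
affine: ✗, uses contraction: d ×2, c ×2
relevant: ✓, none of e, d, c, a goes unused
unrestricted: ✓, typability at ((T1 -> T2) -> T2 -> T1 -> T2) -> (T1 -> T2) -> T1 -> T2 -> T1 -> T2 is all that's needed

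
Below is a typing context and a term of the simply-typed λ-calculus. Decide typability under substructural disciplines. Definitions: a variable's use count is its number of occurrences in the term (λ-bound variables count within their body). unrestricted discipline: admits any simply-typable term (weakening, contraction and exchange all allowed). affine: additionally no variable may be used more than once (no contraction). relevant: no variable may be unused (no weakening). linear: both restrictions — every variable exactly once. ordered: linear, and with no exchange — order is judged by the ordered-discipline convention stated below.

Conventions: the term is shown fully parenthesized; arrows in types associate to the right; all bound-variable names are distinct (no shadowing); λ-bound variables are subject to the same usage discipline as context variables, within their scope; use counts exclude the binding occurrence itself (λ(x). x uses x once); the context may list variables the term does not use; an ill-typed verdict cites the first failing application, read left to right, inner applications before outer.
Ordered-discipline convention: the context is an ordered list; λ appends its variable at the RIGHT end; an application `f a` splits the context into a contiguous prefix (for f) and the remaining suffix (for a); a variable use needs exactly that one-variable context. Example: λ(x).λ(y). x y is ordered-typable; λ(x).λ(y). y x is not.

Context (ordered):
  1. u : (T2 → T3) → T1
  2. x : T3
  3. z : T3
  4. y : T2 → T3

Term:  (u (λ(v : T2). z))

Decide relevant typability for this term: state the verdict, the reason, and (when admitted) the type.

no — x, y, v left unused
counts: u ×1, x ×0, z ×1, y ×0, v [bound] ×0
use order (left to right): u, z
typing: well-typed at T1
summary: ordered ✗ · linear ✗ · affine ✓ · relevant ✗ · unrestricted ✓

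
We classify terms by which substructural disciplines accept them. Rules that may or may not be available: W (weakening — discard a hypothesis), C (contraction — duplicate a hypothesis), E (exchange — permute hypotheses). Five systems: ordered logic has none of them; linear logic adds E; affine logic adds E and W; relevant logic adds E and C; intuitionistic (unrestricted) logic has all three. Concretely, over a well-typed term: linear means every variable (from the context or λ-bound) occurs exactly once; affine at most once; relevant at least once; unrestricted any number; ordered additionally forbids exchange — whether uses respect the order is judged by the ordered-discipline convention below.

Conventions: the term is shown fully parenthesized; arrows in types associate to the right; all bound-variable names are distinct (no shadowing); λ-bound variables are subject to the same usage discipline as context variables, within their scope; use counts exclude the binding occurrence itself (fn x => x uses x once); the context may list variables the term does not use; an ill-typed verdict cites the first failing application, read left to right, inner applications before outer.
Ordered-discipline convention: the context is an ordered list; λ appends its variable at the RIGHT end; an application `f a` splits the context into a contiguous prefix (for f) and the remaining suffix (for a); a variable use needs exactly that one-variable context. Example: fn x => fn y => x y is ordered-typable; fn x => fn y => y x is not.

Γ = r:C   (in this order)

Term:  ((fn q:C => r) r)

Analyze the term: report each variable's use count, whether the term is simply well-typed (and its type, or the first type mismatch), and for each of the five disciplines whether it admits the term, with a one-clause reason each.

usage: r ×2; q [bound] ×0
left-to-right use order: r, r
typing: well-typed at C
ordered: ✗ — repeated use of r ×2; needs weakening: q unused
linear: ✗ — repeated use of r ×2; needs weakening: q unused
affine: ✗ — repeated use of r ×2
relevant: ✗ — needs weakening: q unused
unrestricted: ✓ — typability at C is all that's needed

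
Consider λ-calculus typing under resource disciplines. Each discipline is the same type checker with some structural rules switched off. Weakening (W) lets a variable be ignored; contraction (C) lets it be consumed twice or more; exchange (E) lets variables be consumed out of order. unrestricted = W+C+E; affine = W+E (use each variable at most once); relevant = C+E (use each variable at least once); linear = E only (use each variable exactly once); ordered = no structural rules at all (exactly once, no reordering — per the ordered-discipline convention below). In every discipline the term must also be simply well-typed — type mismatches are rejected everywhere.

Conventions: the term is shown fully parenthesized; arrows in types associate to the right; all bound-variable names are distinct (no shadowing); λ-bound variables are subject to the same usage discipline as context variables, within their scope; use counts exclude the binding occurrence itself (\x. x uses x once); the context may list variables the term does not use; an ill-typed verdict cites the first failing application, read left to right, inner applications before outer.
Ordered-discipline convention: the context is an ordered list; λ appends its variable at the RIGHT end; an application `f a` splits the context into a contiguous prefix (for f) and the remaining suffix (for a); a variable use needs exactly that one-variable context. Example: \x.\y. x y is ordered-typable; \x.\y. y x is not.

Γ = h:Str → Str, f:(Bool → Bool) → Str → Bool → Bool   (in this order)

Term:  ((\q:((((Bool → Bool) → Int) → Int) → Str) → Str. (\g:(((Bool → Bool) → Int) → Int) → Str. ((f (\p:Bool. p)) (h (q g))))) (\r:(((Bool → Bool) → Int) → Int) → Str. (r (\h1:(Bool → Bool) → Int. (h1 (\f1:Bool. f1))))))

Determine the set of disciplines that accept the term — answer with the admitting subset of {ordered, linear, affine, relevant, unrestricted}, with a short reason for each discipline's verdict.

admitted by: linear, affine, relevant, unrestricted
usage: h ×1; f ×1; q (λ-bound) ×1; g (λ-bound) ×1; p (λ-bound) ×1; r (λ-bound) ×1; h1 (λ-bound) ×1; f1 (λ-bound) ×1
left-to-right use order: f, p, h, q, g, r, h1, f1
typing: the term checks, with type ((((Bool → Bool) → Int) → Int) → Str) → Bool → Bool
ordered: ✗ — needs exchange: uses follow f, p, h, q, g, r, h1, f1
linear: ✓ — h, f, q, g, p, r, h1, f1: one use apiece
affine: ✓ — at most one use each (h, f, q, g, p, r, h1, f1)
relevant: ✓ — none of h, f, q, g, p, r, h1, f1 goes unused
unrestricted: ✓ — typability at ((((Bool → Bool) → Int) → Int) → Str) → Bool → Bool is all that's needed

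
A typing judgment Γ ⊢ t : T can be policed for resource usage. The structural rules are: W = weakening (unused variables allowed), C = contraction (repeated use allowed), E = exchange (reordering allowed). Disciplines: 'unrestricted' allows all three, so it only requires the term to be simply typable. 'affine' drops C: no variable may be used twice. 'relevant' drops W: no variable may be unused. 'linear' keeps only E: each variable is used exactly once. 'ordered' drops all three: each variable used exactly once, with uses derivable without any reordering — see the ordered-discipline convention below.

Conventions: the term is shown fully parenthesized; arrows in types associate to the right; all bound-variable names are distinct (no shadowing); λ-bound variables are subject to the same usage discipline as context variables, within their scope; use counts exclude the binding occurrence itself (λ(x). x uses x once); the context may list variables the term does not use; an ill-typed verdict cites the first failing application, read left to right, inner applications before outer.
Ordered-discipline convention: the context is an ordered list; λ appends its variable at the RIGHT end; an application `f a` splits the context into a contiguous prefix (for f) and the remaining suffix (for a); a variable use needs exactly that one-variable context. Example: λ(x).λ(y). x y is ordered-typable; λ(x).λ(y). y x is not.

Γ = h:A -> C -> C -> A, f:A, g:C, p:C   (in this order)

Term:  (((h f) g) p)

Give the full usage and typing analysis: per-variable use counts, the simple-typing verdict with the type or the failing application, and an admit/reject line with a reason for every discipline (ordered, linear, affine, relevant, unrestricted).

usage: h: 1×; f: 1×; g: 1×; p: 1×
order of uses: h, f, g, p
typing: ✓ — A
ordered: ✓ — h, f, g, p once each; derivable with no W/C/E
linear: ✓ — exactly-once usage across h, f, g, p
affine: ✓ — none of h, f, g, p used more than once
relevant: ✓ — at least one use each (h, f, g, p)
unrestricted: ✓ — well-typed at A; no restrictions here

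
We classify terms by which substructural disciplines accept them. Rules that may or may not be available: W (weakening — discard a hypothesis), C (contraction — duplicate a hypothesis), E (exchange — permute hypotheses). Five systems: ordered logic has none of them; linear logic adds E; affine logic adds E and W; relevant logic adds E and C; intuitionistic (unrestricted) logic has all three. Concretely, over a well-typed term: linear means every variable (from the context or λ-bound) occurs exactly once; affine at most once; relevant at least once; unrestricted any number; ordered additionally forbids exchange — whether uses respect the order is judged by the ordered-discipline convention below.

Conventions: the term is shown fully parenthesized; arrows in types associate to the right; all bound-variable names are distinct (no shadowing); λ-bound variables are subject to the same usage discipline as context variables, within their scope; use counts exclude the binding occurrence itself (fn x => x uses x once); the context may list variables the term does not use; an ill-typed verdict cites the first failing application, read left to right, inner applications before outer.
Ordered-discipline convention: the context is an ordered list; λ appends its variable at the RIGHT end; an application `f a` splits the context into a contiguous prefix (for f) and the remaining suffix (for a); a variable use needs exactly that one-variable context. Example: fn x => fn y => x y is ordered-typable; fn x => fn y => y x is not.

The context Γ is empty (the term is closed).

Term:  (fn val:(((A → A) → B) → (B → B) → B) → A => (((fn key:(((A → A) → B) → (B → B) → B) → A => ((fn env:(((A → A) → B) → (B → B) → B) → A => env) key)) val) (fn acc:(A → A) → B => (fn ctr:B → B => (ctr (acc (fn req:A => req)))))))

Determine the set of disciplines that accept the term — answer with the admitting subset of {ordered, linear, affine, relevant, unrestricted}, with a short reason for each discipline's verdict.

admitting disciplines: linear, affine, relevant, unrestricted
use counts: val (λ-bound): 1, key (λ-bound): 1, env (λ-bound): 1, acc (λ-bound): 1, ctr (λ-bound): 1, req (λ-bound): 1
use order (left to right): env, key, val, ctr, acc, req
typing: the term checks, with type ((((A → A) → B) → (B → B) → B) → A) → A
ordered ✗ (needs exchange: uses follow env, key, val, ctr, acc, req)
linear ✓ (each of val, key, env, acc, ctr, req used exactly once)
affine ✓ (at most one use each (val, key, env, acc, ctr, req))
relevant ✓ (none of val, key, env, acc, ctr, req goes unused)
unrestricted ✓ (typability at ((((A → A) → B) → (B → B) → B) → A) → A is all that's needed)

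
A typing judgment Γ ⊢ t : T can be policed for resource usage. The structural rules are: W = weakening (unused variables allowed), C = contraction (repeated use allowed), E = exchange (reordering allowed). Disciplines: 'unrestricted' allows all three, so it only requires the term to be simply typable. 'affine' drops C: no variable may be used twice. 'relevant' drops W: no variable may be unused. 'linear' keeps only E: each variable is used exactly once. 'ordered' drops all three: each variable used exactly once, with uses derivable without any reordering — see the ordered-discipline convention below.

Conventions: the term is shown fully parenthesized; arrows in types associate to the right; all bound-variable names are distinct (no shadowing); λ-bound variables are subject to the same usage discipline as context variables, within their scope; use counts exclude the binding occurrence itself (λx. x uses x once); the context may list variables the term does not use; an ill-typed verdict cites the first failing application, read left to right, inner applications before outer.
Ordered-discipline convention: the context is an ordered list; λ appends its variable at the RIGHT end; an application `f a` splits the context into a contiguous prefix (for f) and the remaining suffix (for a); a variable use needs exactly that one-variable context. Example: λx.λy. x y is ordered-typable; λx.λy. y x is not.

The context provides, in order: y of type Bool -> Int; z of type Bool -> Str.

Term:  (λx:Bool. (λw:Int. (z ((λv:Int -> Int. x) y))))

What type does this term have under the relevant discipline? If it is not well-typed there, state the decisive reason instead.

not well-typed under relevant — fails simple typing
usage: y=1; z=1; x (λ-bound)=1; w (λ-bound)=0; v (λ-bound)=0
order of uses: z, x, y
typing: ill-typed: an argument Bool -> Int mismatches the expected Int -> Int
per-discipline verdicts: ordered ✗ · linear ✗ · affine ✗ · relevant ✗ · unrestricted ✗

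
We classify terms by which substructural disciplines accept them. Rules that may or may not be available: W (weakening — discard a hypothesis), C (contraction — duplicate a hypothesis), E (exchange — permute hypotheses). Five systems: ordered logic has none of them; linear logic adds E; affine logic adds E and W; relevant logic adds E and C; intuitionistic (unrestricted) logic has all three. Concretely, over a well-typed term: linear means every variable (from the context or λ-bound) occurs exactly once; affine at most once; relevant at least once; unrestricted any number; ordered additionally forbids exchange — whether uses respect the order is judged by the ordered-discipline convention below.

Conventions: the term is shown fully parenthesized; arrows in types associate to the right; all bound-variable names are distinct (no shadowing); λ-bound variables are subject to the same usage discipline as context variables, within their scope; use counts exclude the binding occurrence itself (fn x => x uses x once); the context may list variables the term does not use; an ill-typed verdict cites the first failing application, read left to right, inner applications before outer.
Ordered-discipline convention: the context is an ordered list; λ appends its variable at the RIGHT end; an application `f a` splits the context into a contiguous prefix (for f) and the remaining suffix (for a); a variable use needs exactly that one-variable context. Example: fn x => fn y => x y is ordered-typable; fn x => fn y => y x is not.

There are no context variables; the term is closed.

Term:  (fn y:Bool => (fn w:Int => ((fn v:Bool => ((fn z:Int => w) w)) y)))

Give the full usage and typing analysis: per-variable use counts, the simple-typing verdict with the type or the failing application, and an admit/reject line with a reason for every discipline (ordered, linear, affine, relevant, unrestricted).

use counts: y (bound)=1, w (bound)=2, v (bound)=0, z (bound)=0
use order (left to right): w, w, y
typing: ✓ — Bool -> Int -> Int
ordered ✗ (needs contraction — w ×2; unused: v, z — weakening required)
linear ✗ (needs contraction — w ×2; unused: v, z — weakening required)
affine ✗ (needs contraction — w ×2)
relevant ✗ (unused: v, z — weakening required)
unrestricted ✓ (type-checks (Bool -> Int -> Int) and nothing is barred)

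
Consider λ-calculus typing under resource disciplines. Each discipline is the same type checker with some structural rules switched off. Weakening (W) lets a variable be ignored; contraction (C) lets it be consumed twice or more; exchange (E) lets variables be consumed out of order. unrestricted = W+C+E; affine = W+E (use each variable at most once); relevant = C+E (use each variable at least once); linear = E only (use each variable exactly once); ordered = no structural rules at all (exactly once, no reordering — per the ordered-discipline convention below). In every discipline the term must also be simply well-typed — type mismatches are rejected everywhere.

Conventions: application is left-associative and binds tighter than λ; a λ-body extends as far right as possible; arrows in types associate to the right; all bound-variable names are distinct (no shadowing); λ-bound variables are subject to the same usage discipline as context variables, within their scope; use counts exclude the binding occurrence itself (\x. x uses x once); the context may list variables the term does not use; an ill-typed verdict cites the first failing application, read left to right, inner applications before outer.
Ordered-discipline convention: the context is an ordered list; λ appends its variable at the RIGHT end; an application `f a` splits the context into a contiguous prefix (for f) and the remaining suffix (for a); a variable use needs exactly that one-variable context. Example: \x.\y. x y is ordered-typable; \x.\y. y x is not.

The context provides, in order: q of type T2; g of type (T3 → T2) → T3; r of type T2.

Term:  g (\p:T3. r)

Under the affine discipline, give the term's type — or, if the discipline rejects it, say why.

term : T3
usage: q=0, g=1, r=1, p (bound)=0
use order (left to right): g, r
typing: well-typed at T3
across the five disciplines: ordered ✗; linear ✗; affine ✓; relevant ✗; unrestricted ✓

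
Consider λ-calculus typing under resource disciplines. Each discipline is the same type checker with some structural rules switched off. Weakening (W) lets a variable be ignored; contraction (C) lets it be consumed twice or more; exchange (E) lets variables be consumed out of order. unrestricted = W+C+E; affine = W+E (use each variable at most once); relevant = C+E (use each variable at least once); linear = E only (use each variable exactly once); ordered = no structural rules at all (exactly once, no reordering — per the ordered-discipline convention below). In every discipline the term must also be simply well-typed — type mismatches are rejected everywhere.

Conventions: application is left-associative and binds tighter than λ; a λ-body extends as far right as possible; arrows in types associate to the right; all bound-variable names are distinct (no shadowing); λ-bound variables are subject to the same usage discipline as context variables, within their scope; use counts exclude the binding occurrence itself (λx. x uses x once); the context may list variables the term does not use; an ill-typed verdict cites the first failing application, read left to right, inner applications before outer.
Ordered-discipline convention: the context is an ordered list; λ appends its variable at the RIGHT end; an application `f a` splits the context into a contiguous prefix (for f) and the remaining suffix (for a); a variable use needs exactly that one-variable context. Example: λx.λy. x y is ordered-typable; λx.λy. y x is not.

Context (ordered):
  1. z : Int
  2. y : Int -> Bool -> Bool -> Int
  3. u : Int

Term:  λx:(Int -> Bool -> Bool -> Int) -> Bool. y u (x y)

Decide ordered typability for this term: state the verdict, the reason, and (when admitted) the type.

no — uses contraction: y ×2; z never used (weakening)
use counts: z=0; y=2; u=1; x [bound]=1
uses in reading order: y, u, x, y
typing: the term checks, with type ((Int -> Bool -> Bool -> Int) -> Bool) -> Bool -> Int
summary: ordered ✗ · linear ✗ · affine ✗ · relevant ✗ · unrestricted ✓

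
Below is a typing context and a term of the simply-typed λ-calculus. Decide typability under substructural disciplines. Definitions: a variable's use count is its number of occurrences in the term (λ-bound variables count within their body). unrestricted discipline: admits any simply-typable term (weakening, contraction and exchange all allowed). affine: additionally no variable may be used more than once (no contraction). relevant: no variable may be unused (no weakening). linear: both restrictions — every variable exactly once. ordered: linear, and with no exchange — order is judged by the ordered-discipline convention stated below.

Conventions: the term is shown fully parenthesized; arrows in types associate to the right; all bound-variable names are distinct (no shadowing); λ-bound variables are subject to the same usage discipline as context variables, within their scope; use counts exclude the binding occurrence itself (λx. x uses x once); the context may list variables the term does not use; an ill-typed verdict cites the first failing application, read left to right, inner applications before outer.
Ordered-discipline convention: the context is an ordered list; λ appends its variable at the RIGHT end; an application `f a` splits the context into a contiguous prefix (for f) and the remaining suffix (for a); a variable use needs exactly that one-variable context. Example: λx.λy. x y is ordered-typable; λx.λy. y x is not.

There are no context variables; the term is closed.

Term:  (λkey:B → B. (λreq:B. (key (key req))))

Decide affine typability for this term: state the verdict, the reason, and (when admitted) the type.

no — uses contraction: key ×2
variable uses: key (bound) ×2, req (bound) ×1
uses in reading order: key, key, req
typing: ✓ — (B → B) → B → B
all disciplines: ordered ✗ | linear ✗ | affine ✗ | relevant ✓ | unrestricted ✓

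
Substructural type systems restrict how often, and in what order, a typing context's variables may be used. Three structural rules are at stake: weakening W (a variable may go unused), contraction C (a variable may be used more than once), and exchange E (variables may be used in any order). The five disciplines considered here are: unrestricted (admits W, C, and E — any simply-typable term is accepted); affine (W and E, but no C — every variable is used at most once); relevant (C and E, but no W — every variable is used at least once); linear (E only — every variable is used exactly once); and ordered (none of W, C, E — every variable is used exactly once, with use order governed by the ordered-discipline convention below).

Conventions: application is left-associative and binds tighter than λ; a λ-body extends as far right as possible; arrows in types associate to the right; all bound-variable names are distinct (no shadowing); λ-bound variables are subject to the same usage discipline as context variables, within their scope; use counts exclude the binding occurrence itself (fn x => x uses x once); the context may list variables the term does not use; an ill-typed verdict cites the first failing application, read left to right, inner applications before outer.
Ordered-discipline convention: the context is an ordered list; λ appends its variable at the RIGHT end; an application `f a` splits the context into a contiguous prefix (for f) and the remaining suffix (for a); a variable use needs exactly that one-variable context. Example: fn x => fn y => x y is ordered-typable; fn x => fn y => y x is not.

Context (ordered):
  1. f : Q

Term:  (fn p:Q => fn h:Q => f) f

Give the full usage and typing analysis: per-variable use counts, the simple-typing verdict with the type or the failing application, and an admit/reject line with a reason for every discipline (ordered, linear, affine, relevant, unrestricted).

variable uses: f=2, p (λ-bound)=0, h (λ-bound)=0
left-to-right use order: f, f
typing: well-typed — term : Q -> Q
ordered ✗ (needs contraction — f ×2; p, h never used (weakening))
linear ✗ (needs contraction — f ×2; p, h never used (weakening))
affine ✗ (needs contraction — f ×2)
relevant ✗ (p, h never used (weakening))
unrestricted ✓ (typability at Q -> Q is all that's needed)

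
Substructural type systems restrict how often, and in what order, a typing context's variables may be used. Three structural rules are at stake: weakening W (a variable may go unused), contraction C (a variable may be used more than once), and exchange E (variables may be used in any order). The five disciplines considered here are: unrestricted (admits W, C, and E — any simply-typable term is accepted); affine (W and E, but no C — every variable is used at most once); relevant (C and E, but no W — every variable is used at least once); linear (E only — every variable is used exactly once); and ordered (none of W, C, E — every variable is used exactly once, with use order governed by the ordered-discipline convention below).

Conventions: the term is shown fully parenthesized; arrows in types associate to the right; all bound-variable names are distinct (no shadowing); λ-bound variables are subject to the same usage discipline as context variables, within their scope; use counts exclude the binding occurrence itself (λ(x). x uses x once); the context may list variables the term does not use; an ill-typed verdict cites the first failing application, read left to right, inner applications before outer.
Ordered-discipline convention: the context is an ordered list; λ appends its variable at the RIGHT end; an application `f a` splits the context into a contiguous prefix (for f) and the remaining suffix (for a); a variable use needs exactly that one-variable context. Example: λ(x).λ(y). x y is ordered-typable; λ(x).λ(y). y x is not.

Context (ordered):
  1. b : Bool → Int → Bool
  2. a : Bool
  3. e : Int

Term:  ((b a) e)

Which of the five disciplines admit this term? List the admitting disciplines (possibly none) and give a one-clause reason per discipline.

admitting disciplines: ordered, linear, affine, relevant, unrestricted
variable uses: b: 1×, a: 1×, e: 1×
left-to-right use order: b, a, e
typing: well-typed at Bool
ordered: ✓, b, a, e: once each, no exchange needed
linear: ✓, single use per variable (b, a, e)
affine: ✓, b, a, e: no repeats, contraction unneeded
relevant: ✓, b, a, e: all used, weakening unneeded
unrestricted: ✓, type-checks (Bool) and nothing is barred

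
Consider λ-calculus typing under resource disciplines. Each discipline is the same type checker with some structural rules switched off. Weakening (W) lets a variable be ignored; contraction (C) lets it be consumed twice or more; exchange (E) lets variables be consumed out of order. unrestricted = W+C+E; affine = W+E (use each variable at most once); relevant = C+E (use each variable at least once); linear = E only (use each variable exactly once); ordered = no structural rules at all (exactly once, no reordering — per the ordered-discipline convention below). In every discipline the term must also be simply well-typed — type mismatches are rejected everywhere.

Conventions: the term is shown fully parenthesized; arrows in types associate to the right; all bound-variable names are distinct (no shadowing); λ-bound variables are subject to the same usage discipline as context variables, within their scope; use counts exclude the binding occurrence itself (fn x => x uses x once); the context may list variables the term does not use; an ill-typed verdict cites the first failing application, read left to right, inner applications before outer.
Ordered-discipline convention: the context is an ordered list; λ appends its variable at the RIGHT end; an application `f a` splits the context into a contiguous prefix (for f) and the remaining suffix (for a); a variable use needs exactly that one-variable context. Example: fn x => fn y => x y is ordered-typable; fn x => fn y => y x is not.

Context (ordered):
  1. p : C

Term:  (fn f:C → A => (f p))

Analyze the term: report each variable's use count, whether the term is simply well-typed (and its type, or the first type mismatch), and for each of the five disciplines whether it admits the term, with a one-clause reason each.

usage: p ×1; f (bound) ×1
left-to-right use order: f, p
typing: the term checks, with type (C → A) → A
ordered ✗ (no contiguous prefix/suffix split fits f, p)
linear ✓ (exactly-once usage across p, f)
affine ✓ (none of p, f used more than once)
relevant ✓ (every one of p, f appears)
unrestricted ✓ (simply typable at (C → A) → A; W, C, E all held)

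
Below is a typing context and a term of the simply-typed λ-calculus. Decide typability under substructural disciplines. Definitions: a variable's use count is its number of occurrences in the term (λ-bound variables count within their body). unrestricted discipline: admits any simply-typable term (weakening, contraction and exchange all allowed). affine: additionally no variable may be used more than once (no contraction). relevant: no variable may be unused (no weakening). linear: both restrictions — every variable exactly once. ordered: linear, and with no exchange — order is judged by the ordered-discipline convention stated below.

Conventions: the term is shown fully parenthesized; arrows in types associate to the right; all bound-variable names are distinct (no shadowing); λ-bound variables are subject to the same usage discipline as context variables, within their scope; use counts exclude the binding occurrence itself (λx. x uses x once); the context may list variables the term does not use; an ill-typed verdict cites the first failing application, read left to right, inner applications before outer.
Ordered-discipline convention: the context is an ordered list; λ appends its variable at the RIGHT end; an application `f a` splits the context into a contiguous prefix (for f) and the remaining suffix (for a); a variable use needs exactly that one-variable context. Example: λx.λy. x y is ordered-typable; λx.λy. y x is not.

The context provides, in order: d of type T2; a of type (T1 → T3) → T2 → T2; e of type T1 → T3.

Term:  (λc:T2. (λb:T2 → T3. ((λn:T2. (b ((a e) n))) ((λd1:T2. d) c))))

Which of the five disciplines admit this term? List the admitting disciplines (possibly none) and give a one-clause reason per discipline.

admitting disciplines: affine, unrestricted
usage: d=1, a=1, e=1, c [bound]=1, b [bound]=1, n [bound]=1, d1 [bound]=0
uses in reading order: b, a, e, n, d, c
typing: ✓ — T2 → (T2 → T3) → T3
ordered: ✗, d1 never used (weakening)
linear: ✗, d1 never used (weakening)
affine: ✓, none of d, a, e, c, b, n, d1 used more than once
relevant: ✗, d1 never used (weakening)
unrestricted: ✓, typability at T2 → (T2 → T3) → T3 is all that's needed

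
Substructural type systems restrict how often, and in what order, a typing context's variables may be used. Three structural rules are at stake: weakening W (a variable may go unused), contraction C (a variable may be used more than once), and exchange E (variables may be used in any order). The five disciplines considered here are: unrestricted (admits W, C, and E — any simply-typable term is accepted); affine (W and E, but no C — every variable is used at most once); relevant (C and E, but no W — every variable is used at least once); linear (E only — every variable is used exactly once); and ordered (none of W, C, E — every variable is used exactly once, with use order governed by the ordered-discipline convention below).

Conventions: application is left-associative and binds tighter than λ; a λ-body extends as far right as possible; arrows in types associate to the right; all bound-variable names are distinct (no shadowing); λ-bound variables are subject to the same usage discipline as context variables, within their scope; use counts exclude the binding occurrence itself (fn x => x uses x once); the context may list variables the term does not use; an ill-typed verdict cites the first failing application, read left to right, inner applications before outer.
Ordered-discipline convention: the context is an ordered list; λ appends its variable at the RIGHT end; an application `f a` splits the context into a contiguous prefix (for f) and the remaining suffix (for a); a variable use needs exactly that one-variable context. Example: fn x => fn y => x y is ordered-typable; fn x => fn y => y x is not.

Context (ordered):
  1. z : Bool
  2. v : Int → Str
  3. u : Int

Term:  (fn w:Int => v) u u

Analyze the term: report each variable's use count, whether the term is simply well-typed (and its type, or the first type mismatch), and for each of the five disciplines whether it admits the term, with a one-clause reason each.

use counts: z ×0; v ×1; u ×2; w (bound) ×0
uses in reading order: v, u, u
typing: well-typed — term : Str
ordered: ✗, uses contraction: u ×2; needs weakening: z, w unused
linear: ✗, uses contraction: u ×2; needs weakening: z, w unused
affine: ✗, uses contraction: u ×2
relevant: ✗, needs weakening: z, w unused
unrestricted: ✓, well-typed at Str; no restrictions here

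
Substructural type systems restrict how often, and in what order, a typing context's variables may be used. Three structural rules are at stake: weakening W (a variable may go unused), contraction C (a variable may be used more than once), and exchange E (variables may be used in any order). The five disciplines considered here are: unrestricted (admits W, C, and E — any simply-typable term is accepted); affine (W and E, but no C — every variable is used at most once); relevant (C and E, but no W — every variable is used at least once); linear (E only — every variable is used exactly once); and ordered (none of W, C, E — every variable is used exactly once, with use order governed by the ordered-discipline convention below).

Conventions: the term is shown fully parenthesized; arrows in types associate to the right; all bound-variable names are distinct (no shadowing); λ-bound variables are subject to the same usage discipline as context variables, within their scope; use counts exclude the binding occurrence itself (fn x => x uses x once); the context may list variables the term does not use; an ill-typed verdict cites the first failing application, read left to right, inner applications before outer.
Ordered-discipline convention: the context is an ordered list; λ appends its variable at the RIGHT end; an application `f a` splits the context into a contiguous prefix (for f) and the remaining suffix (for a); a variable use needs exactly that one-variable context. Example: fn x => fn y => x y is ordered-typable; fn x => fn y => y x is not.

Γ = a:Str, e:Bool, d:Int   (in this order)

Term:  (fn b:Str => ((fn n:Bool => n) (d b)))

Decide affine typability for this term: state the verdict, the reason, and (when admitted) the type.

no — fails simple typing
use counts: a: 0, e: 0, d: 1, b [bound]: 1, n [bound]: 1
use order (left to right): n, d, b
typing: ill-typed: applying a non-function (Int)
summary: ordered ✗; linear ✗; affine ✗; relevant ✗; unrestricted ✗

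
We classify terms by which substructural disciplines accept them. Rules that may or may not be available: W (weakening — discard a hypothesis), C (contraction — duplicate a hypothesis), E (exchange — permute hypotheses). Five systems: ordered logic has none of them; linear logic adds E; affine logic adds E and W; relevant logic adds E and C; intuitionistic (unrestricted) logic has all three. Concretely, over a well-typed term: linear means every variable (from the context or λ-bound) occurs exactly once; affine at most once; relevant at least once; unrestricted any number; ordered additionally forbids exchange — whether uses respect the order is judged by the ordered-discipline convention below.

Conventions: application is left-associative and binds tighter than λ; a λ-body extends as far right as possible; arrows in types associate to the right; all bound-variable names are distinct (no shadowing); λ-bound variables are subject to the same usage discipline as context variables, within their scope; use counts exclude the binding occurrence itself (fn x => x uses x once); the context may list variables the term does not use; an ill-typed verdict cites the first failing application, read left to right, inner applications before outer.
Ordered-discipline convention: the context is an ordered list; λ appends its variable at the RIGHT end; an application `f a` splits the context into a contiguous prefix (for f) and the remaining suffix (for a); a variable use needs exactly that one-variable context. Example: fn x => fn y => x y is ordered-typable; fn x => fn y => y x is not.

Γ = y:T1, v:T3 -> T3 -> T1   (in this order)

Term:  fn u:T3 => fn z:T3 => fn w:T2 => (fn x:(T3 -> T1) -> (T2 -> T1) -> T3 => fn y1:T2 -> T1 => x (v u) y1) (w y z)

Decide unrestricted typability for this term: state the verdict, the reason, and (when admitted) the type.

no — the type mismatch rejects it
usage: y ×1, v ×1, u [bound] ×1, z [bound] ×1, w [bound] ×1, x [bound] ×1, y1 [bound] ×1
order of uses: x, v, u, y1, w, y, z
typing: ill-typed: non-function type T2 applied to an argument
per-discipline verdicts: ordered ✗; linear ✗; affine ✗; relevant ✗; unrestricted ✗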